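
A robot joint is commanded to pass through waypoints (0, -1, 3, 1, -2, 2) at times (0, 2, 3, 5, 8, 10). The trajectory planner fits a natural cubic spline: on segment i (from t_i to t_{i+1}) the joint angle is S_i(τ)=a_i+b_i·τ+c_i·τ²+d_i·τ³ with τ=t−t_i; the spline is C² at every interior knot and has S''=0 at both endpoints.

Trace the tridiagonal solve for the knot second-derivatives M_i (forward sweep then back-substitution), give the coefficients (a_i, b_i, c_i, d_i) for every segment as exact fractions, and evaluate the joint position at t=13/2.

  seg 0: a=0 b=-13801/5890 c=0 d=1357/2945
  seg 1: a=-1 b=18767/5890 c=8142/2945 d=-11491/5890
  seg 2: a=3 b=8431/2945 c=-18189/5890 d=6813/11780
  seg 3: a=1 b=-7508/2945 c=225/589 d=132/2945
  seg 4: a=-2 b=2806/2945 c=2313/2945 d=-771/5890
S(13/2) = -21361/11780

Δ: Δ0=-1/2, Δ1=4, Δ2=-1, Δ3=-1, Δ4=2
row 1: diag=6, rhs=27; c'=1/6, d'=9/2
row 2: denom=6−1·1/6=35/6; d'=(-30−1·9/2)/(35/6)=-207/35
row 3: denom=10−2·12/35=326/35; d'=(0−2·-207/35)/(326/35)=207/163
row 4: denom=10−3·105/326=2945/326; d'=(18−3·207/163)/(2945/326)=4626/2945
back: M4=4626/2945
back: M3=207/163−105/326·4626/2945=450/589
back: M2=-207/35−12/35·450/589=-18189/2945
back: M1=9/2−1/6·-18189/2945=16284/2945
M: M0=0, M1=16284/2945, M2=-18189/2945, M3=450/589, M4=4626/2945, M5=0
seg 0: a=0, c=M0/2=0, d=(M1−M0)/(6·2)=1357/2945, b=Δ0−h0·(2M0+M1)/6=-13801/5890
seg 1: a=-1, c=M1/2=8142/2945, d=(M2−M1)/(6·1)=-11491/5890, b=Δ1−h1·(2M1+M2)/6=18767/5890
seg 2: a=3, c=M2/2=-18189/5890, d=(M3−M2)/(6·2)=6813/11780, b=Δ2−h2·(2M2+M3)/6=8431/2945
seg 3: a=1, c=M3/2=225/589, d=(M4−M3)/(6·3)=132/2945, b=Δ3−h3·(2M3+M4)/6=-7508/2945
seg 4: a=-2, c=M4/2=2313/2945, d=(M5−M4)/(6·2)=-771/5890, b=Δ4−h4·(2M4+M5)/6=2806/2945
t_q=13/2 → seg 3, τ=3/2; S=1+-7508/2945·τ+225/589·τ²+132/2945·τ³=-21361/11780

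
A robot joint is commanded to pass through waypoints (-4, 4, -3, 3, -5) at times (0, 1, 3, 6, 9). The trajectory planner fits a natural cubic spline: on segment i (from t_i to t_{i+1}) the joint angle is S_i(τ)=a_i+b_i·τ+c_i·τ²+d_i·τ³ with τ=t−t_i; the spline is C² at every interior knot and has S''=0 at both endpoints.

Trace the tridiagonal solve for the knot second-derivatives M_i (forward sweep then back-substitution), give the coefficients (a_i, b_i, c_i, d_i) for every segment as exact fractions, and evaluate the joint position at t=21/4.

  seg 0: a=-4 b=12761/1236 c=0 d=-2873/1236
  seg 1: a=4 b=2071/618 c=-2873/412 d=4385/2472
  seg 2: a=-3 b=-1006/309 c=378/103 d=-1778/2781
  seg 3: a=3 b=464/309 c=-644/309 d=644/2781
S(21/4) = 3201/3296

Δ: Δ0=8, Δ1=-7/2, Δ2=2, Δ3=-8/3
row 1: diag=6, rhs=-69; c'=1/3, d'=-23/2
row 2: denom=10−2·1/3=28/3; d'=(33−2·-23/2)/(28/3)=6
row 3: denom=12−3·9/28=309/28; d'=(-28−3·6)/(309/28)=-1288/309
back: M3=-1288/309
back: M2=6−9/28·-1288/309=756/103
back: M1=-23/2−1/3·756/103=-2873/206
M: M0=0, M1=-2873/206, M2=756/103, M3=-1288/309, M4=0
seg 0: a=-4, c=M0/2=0, d=(M1−M0)/(6·1)=-2873/1236, b=Δ0−h0·(2M0+M1)/6=12761/1236
seg 1: a=4, c=M1/2=-2873/412, d=(M2−M1)/(6·2)=4385/2472, b=Δ1−h1·(2M1+M2)/6=2071/618
seg 2: a=-3, c=M2/2=378/103, d=(M3−M2)/(6·3)=-1778/2781, b=Δ2−h2·(2M2+M3)/6=-1006/309
seg 3: a=3, c=M3/2=-644/309, d=(M4−M3)/(6·3)=644/2781, b=Δ3−h3·(2M3+M4)/6=464/309
t_q=21/4 → seg 2, τ=9/4; S=-3+-1006/309·τ+378/103·τ²+-1778/2781·τ³=3201/3296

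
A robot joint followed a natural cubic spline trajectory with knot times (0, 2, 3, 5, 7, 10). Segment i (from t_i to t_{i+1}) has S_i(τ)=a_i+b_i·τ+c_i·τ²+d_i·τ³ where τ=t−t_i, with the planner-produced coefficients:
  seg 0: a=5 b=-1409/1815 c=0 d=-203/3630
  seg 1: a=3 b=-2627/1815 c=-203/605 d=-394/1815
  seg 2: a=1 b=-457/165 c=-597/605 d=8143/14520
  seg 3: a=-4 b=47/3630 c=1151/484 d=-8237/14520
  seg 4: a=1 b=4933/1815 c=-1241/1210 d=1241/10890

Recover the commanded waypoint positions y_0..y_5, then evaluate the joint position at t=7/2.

y_0=5 y_1=3 y_2=1 y_3=-4 y_4=1 y_5=3
S(7/2) = -21739/38720

y_0 = S_0(0) = a_0 = 5
y_1 = S_1(0) = a_1 = 3
y_2 = S_2(0) = a_2 = 1
y_3 = S_3(0) = a_3 = -4
y_4 = S_4(0) = a_4 = 1
y_5 = S_4(3) = 3
t_q=7/2 is in segment 2 (τ=1/2); S_2(τ)=-21739/38720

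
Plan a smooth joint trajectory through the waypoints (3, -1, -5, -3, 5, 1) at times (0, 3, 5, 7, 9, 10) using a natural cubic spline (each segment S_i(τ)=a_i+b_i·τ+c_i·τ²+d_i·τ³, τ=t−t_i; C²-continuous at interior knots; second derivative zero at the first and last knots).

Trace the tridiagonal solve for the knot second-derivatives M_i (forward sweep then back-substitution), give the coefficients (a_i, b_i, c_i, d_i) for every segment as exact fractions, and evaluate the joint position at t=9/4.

Δ: Δ0=-4/3, Δ1=-2, Δ2=1, Δ3=4, Δ4=-4
row 1: diag=10, rhs=-4; c'=1/5, d'=-2/5
row 2: denom=8−2·1/5=38/5; d'=(18−2·-2/5)/(38/5)=47/19
row 3: denom=8−2·5/19=142/19; d'=(18−2·47/19)/(142/19)=124/71
row 4: denom=6−2·19/71=388/71; d'=(-48−2·124/71)/(388/71)=-914/97
back: M4=-914/97
back: M3=124/71−19/71·-914/97=414/97
back: M2=47/19−5/19·414/97=131/97
back: M1=-2/5−1/5·131/97=-65/97
M: M0=0, M1=-65/97, M2=131/97, M3=414/97, M4=-914/97, M5=0
seg 0: a=3, c=M0/2=0, d=(M1−M0)/(6·3)=-65/1746, b=Δ0−h0·(2M0+M1)/6=-581/582
seg 1: a=-1, c=M1/2=-65/194, d=(M2−M1)/(6·2)=49/291, b=Δ1−h1·(2M1+M2)/6=-583/291
seg 2: a=-5, c=M2/2=131/194, d=(M3−M2)/(6·2)=283/1164, b=Δ2−h2·(2M2+M3)/6=-385/291
seg 3: a=-3, c=M3/2=207/97, d=(M4−M3)/(6·2)=-332/291, b=Δ3−h3·(2M3+M4)/6=1250/291
seg 4: a=5, c=M4/2=-457/97, d=(M5−M4)/(6·1)=457/291, b=Δ4−h4·(2M4+M5)/6=-250/291
t_q=9/4 → seg 0, τ=9/4; S=3+-581/582·τ+0·τ²+-65/1746·τ³=4095/12416

  seg 0: a=3 b=-581/582 c=0 d=-65/1746
  seg 1: a=-1 b=-583/291 c=-65/194 d=49/291
  seg 2: a=-5 b=-385/291 c=131/194 d=283/1164
  seg 3: a=-3 b=1250/291 c=207/97 d=-332/291
  seg 4: a=5 b=-250/291 c=-457/97 d=457/291
S(9/4) = 4095/12416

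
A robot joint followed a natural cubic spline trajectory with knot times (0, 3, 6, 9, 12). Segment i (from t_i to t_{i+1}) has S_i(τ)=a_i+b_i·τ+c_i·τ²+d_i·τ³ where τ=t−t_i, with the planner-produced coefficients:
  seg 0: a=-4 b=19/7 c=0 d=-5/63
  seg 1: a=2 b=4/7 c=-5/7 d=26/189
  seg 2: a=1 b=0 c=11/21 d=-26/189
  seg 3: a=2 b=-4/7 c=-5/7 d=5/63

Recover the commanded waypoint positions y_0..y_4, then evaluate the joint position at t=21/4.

y_0 = S_0(0) = a_0 = -4
y_1 = S_1(0) = a_1 = 2
y_2 = S_2(0) = a_2 = 1
y_3 = S_3(0) = a_3 = 2
y_4 = S_3(3) = -4
t_q=21/4 is in segment 1 (τ=9/4); S_1(τ)=277/224

y_0=-4 y_1=2 y_2=1 y_3=2 y_4=-4
S(21/4) = 277/224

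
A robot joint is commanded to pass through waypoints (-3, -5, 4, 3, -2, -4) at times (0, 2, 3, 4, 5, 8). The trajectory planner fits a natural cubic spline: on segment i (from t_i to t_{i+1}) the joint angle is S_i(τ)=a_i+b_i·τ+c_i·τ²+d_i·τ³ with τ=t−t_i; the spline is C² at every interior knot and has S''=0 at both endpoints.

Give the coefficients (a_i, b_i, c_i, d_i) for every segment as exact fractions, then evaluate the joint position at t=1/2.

  seg 0: a=-3 b=-10597/1995 c=0 d=4301/3990
  seg 1: a=-5 b=15209/1995 c=4301/665 d=-1451/285
  seg 2: a=4 b=10544/1995 c=-5856/665 d=5029/1995
  seg 3: a=3 b=-1901/399 c=-827/665 d=2011/1995
  seg 4: a=-2 b=-8434/1995 c=1184/665 d=-1184/5985
S(1/2) = -11749/2128

Δ: Δ0=-1, Δ1=9, Δ2=-1, Δ3=-5, Δ4=-2/3
row 1: diag=6, rhs=60; c'=1/6, d'=10
row 2: denom=4−1·1/6=23/6; d'=(-60−1·10)/(23/6)=-420/23
row 3: denom=4−1·6/23=86/23; d'=(-24−1·-420/23)/(86/23)=-66/43
row 4: denom=8−1·23/86=665/86; d'=(26−1·-66/43)/(665/86)=2368/665
back: M4=2368/665
back: M3=-66/43−23/86·2368/665=-1654/665
back: M2=-420/23−6/23·-1654/665=-11712/665
back: M1=10−1/6·-11712/665=8602/665
M: M0=0, M1=8602/665, M2=-11712/665, M3=-1654/665, M4=2368/665, M5=0
seg 0: a=-3, c=M0/2=0, d=(M1−M0)/(6·2)=4301/3990, b=Δ0−h0·(2M0+M1)/6=-10597/1995
seg 1: a=-5, c=M1/2=4301/665, d=(M2−M1)/(6·1)=-1451/285, b=Δ1−h1·(2M1+M2)/6=15209/1995
seg 2: a=4, c=M2/2=-5856/665, d=(M3−M2)/(6·1)=5029/1995, b=Δ2−h2·(2M2+M3)/6=10544/1995
seg 3: a=3, c=M3/2=-827/665, d=(M4−M3)/(6·1)=2011/1995, b=Δ3−h3·(2M3+M4)/6=-1901/399
seg 4: a=-2, c=M4/2=1184/665, d=(M5−M4)/(6·3)=-1184/5985, b=Δ4−h4·(2M4+M5)/6=-8434/1995
t_q=1/2 → seg 0, τ=1/2; S=-3+-10597/1995·τ+0·τ²+4301/3990·τ³=-11749/2128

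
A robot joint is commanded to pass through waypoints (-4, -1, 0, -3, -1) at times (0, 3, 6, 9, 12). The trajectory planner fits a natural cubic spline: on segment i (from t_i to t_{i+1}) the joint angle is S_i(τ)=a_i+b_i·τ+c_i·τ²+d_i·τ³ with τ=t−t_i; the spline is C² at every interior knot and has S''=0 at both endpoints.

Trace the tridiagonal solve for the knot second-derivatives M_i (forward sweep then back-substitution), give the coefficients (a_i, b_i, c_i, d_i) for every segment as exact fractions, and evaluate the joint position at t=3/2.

Δ: Δ0=1, Δ1=1/3, Δ2=-1, Δ3=2/3
row 1: diag=12, rhs=-4; c'=1/4, d'=-1/3
row 2: denom=12−3·1/4=45/4; d'=(-8−3·-1/3)/(45/4)=-28/45
row 3: denom=12−3·4/15=56/5; d'=(10−3·-28/45)/(56/5)=89/84
back: M3=89/84
back: M2=-28/45−4/15·89/84=-19/21
back: M1=-1/3−1/4·-19/21=-3/28
M: M0=0, M1=-3/28, M2=-19/21, M3=89/84, M4=0
seg 0: a=-4, c=M0/2=0, d=(M1−M0)/(6·3)=-1/168, b=Δ0−h0·(2M0+M1)/6=59/56
seg 1: a=-1, c=M1/2=-3/56, d=(M2−M1)/(6·3)=-67/1512, b=Δ1−h1·(2M1+M2)/6=25/28
seg 2: a=0, c=M2/2=-19/42, d=(M3−M2)/(6·3)=55/504, b=Δ2−h2·(2M2+M3)/6=-5/8
seg 3: a=-3, c=M3/2=89/168, d=(M4−M3)/(6·3)=-89/1512, b=Δ3−h3·(2M3+M4)/6=-11/28
t_q=3/2 → seg 0, τ=3/2; S=-4+59/56·τ+0·τ²+-1/168·τ³=-1093/448

  seg 0: a=-4 b=59/56 c=0 d=-1/168
  seg 1: a=-1 b=25/28 c=-3/56 d=-67/1512
  seg 2: a=0 b=-5/8 c=-19/42 d=55/504
  seg 3: a=-3 b=-11/28 c=89/168 d=-89/1512
S(3/2) = -1093/448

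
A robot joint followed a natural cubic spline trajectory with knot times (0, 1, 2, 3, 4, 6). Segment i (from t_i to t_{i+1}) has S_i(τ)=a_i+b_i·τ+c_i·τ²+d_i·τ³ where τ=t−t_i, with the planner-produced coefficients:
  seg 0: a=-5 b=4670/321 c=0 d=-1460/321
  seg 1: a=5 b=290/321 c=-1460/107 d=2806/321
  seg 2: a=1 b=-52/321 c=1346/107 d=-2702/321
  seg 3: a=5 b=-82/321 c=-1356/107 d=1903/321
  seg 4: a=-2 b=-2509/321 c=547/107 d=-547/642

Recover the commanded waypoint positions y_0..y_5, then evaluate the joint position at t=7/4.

y_0 = S_0(0) = a_0 = -5
y_1 = S_1(0) = a_1 = 5
y_2 = S_2(0) = a_2 = 1
y_3 = S_3(0) = a_3 = 5
y_4 = S_4(0) = a_4 = -2
y_5 = S_4(2) = -4
t_q=7/4 is in segment 1 (τ=3/4); S_1(τ)=5787/3424

y_0=-5 y_1=5 y_2=1 y_3=5 y_4=-2 y_5=-4
S(7/4) = 5787/3424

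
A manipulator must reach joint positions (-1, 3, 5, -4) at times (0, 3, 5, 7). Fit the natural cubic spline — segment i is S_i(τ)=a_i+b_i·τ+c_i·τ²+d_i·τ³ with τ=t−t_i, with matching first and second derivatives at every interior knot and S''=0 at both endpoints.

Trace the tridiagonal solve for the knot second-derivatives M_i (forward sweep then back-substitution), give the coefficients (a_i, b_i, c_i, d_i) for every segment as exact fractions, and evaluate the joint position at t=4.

Δ: Δ0=4/3, Δ1=1, Δ2=-9/2
row 1: diag=10, rhs=-2; c'=1/5, d'=-1/5
row 2: denom=8−2·1/5=38/5; d'=(-33−2·-1/5)/(38/5)=-163/38
back: M2=-163/38
back: M1=-1/5−1/5·-163/38=25/38
M: M0=0, M1=25/38, M2=-163/38, M3=0
seg 0: a=-1, c=M0/2=0, d=(M1−M0)/(6·3)=25/684, b=Δ0−h0·(2M0+M1)/6=229/228
seg 1: a=3, c=M1/2=25/76, d=(M2−M1)/(6·2)=-47/114, b=Δ1−h1·(2M1+M2)/6=227/114
seg 2: a=5, c=M2/2=-163/76, d=(M3−M2)/(6·2)=163/456, b=Δ2−h2·(2M2+M3)/6=-187/114
t_q=4 → seg 1, τ=1; S=3+227/114·τ+25/76·τ²+-47/114·τ³=373/76

  seg 0: a=-1 b=229/228 c=0 d=25/684
  seg 1: a=3 b=227/114 c=25/76 d=-47/114
  seg 2: a=5 b=-187/114 c=-163/76 d=163/456
S(4) = 373/76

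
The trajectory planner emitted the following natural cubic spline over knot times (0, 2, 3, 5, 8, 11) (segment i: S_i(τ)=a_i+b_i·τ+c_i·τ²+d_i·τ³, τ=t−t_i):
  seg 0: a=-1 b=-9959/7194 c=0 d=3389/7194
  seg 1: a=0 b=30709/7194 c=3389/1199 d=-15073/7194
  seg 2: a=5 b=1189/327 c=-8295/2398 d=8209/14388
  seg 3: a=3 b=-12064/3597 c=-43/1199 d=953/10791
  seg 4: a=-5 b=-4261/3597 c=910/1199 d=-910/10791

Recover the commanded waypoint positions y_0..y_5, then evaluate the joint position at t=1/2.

y_0 = S_0(0) = a_0 = -1
y_1 = S_1(0) = a_1 = 0
y_2 = S_2(0) = a_2 = 5
y_3 = S_3(0) = a_3 = 3
y_4 = S_4(0) = a_4 = -5
y_5 = S_4(3) = -4
t_q=1/2 is in segment 0 (τ=1/2); S_0(τ)=-31333/19184

y_0=-1 y_1=0 y_2=5 y_3=3 y_4=-5 y_5=-4
S(1/2) = -31333/19184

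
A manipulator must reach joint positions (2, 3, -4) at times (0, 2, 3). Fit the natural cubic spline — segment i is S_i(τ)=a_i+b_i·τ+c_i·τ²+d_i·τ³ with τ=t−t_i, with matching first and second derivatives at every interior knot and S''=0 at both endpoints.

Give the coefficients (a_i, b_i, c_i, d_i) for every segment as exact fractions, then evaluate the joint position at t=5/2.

  seg 0: a=2 b=3 c=0 d=-5/8
  seg 1: a=3 b=-9/2 c=-15/4 d=5/4
S(5/2) = -1/32

Δ: Δ0=1/2, Δ1=-7
row 1: diag=6, rhs=-45; c'=1/6, d'=-15/2
back: M1=-15/2
M: M0=0, M1=-15/2, M2=0
seg 0: a=2, c=M0/2=0, d=(M1−M0)/(6·2)=-5/8, b=Δ0−h0·(2M0+M1)/6=3
seg 1: a=3, c=M1/2=-15/4, d=(M2−M1)/(6·1)=5/4, b=Δ1−h1·(2M1+M2)/6=-9/2
t_q=5/2 → seg 1, τ=1/2; S=3+-9/2·τ+-15/4·τ²+5/4·τ³=-1/32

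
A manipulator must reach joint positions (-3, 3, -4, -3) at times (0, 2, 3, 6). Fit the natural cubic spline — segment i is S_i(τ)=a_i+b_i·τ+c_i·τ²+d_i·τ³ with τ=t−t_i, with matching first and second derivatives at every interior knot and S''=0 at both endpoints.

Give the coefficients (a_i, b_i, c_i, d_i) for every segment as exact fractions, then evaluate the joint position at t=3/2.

Δ: Δ0=3, Δ1=-7, Δ2=1/3
row 1: diag=6, rhs=-60; c'=1/6, d'=-10
row 2: denom=8−1·1/6=47/6; d'=(44−1·-10)/(47/6)=324/47
back: M2=324/47
back: M1=-10−1/6·324/47=-524/47
M: M0=0, M1=-524/47, M2=324/47, M3=0
seg 0: a=-3, c=M0/2=0, d=(M1−M0)/(6·2)=-131/141, b=Δ0−h0·(2M0+M1)/6=947/141
seg 1: a=3, c=M1/2=-262/47, d=(M2−M1)/(6·1)=424/141, b=Δ1−h1·(2M1+M2)/6=-625/141
seg 2: a=-4, c=M2/2=162/47, d=(M3−M2)/(6·3)=-18/47, b=Δ2−h2·(2M2+M3)/6=-925/141
t_q=3/2 → seg 0, τ=3/2; S=-3+947/141·τ+0·τ²+-131/141·τ³=1481/376

  seg 0: a=-3 b=947/141 c=0 d=-131/141
  seg 1: a=3 b=-625/141 c=-262/47 d=424/141
  seg 2: a=-4 b=-925/141 c=162/47 d=-18/47
S(3/2) = 1481/376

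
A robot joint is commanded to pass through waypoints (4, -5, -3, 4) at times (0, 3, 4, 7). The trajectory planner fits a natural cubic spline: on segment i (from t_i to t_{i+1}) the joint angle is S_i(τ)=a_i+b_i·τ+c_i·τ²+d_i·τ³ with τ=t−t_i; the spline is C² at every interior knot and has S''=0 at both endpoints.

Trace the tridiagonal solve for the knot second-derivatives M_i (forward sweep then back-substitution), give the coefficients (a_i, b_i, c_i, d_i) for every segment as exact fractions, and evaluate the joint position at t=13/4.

Δ: Δ0=-3, Δ1=2, Δ2=7/3
row 1: diag=8, rhs=30; c'=1/8, d'=15/4
row 2: denom=8−1·1/8=63/8; d'=(2−1·15/4)/(63/8)=-2/9
back: M2=-2/9
back: M1=15/4−1/8·-2/9=34/9
M: M0=0, M1=34/9, M2=-2/9, M3=0
seg 0: a=4, c=M0/2=0, d=(M1−M0)/(6·3)=17/81, b=Δ0−h0·(2M0+M1)/6=-44/9
seg 1: a=-5, c=M1/2=17/9, d=(M2−M1)/(6·1)=-2/3, b=Δ1−h1·(2M1+M2)/6=7/9
seg 2: a=-3, c=M2/2=-1/9, d=(M3−M2)/(6·3)=1/81, b=Δ2−h2·(2M2+M3)/6=23/9
t_q=13/4 → seg 1, τ=1/4; S=-5+7/9·τ+17/9·τ²+-2/3·τ³=-451/96

  seg 0: a=4 b=-44/9 c=0 d=17/81
  seg 1: a=-5 b=7/9 c=17/9 d=-2/3
  seg 2: a=-3 b=23/9 c=-1/9 d=1/81
S(13/4) = -451/96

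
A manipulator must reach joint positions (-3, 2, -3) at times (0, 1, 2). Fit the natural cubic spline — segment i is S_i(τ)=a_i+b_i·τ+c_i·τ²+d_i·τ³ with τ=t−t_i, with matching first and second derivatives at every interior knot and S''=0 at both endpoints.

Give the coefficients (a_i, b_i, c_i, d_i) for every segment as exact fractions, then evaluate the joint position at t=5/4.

  seg 0: a=-3 b=15/2 c=0 d=-5/2
  seg 1: a=2 b=0 c=-15/2 d=5/2
S(5/4) = 201/128

Δ: Δ0=5, Δ1=-5
row 1: diag=4, rhs=-60; c'=1/4, d'=-15
back: M1=-15
M: M0=0, M1=-15, M2=0
seg 0: a=-3, c=M0/2=0, d=(M1−M0)/(6·1)=-5/2, b=Δ0−h0·(2M0+M1)/6=15/2
seg 1: a=2, c=M1/2=-15/2, d=(M2−M1)/(6·1)=5/2, b=Δ1−h1·(2M1+M2)/6=0
t_q=5/4 → seg 1, τ=1/4; S=2+0·τ+-15/2·τ²+5/2·τ³=201/128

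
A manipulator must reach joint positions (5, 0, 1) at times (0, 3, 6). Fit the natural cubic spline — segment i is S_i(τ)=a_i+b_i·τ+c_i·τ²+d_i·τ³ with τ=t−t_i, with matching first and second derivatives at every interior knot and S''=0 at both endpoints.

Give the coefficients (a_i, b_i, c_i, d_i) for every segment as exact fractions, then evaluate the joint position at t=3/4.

  seg 0: a=5 b=-13/6 c=0 d=1/18
  seg 1: a=0 b=-2/3 c=1/2 d=-1/18
S(3/4) = 435/128

Δ: Δ0=-5/3, Δ1=1/3
row 1: diag=12, rhs=12; c'=1/4, d'=1
back: M1=1
M: M0=0, M1=1, M2=0
seg 0: a=5, c=M0/2=0, d=(M1−M0)/(6·3)=1/18, b=Δ0−h0·(2M0+M1)/6=-13/6
seg 1: a=0, c=M1/2=1/2, d=(M2−M1)/(6·3)=-1/18, b=Δ1−h1·(2M1+M2)/6=-2/3
t_q=3/4 → seg 0, τ=3/4; S=5+-13/6·τ+0·τ²+1/18·τ³=435/128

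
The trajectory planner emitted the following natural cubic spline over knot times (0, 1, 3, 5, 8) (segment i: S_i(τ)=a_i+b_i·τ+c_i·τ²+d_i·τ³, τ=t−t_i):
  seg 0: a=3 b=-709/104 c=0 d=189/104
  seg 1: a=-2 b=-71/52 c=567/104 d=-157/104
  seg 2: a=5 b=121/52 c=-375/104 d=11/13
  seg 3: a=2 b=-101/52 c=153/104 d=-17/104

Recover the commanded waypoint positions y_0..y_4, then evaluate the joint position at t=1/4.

y_0=3 y_1=-2 y_2=5 y_3=2 y_4=5
S(1/4) = 8813/6656

y_0 = S_0(0) = a_0 = 3
y_1 = S_1(0) = a_1 = -2
y_2 = S_2(0) = a_2 = 5
y_3 = S_3(0) = a_3 = 2
y_4 = S_3(3) = 5
t_q=1/4 is in segment 0 (τ=1/4); S_0(τ)=8813/6656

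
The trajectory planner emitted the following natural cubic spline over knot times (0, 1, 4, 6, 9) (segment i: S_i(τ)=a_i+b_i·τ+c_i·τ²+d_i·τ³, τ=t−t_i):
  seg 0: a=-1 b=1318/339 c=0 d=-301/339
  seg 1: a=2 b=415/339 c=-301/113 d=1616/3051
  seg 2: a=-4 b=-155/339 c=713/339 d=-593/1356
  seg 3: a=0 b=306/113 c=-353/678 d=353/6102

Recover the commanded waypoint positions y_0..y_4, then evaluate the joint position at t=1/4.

y_0 = S_0(0) = a_0 = -1
y_1 = S_1(0) = a_1 = 2
y_2 = S_2(0) = a_2 = -4
y_3 = S_3(0) = a_3 = 0
y_4 = S_3(3) = 5
t_q=1/4 is in segment 0 (τ=1/4); S_0(τ)=-303/7232

y_0=-1 y_1=2 y_2=-4 y_3=0 y_4=5
S(1/4) = -303/7232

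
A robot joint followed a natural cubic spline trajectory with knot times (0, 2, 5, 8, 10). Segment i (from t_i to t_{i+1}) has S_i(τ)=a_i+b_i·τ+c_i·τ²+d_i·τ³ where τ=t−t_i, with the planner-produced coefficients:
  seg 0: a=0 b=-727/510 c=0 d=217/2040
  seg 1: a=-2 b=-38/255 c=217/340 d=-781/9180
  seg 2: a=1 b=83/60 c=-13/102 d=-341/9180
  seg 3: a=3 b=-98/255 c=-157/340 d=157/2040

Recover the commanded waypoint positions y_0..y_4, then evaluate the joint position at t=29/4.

y_0 = S_0(0) = a_0 = 0
y_1 = S_1(0) = a_1 = -2
y_2 = S_2(0) = a_2 = 1
y_3 = S_3(0) = a_3 = 3
y_4 = S_3(2) = 1
t_q=29/4 is in segment 2 (τ=9/4); S_2(τ)=66241/21760

y_0=0 y_1=-2 y_2=1 y_3=3 y_4=1
S(29/4) = 66241/21760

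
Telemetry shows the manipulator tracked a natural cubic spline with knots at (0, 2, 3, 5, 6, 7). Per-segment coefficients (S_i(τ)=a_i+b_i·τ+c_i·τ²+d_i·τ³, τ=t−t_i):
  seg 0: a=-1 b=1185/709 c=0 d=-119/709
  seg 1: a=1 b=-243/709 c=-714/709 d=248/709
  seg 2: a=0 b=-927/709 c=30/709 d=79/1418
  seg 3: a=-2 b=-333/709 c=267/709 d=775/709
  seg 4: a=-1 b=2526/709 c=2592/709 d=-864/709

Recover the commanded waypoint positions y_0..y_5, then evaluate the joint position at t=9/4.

y_0 = S_0(0) = a_0 = -1
y_1 = S_1(0) = a_1 = 1
y_2 = S_2(0) = a_2 = 0
y_3 = S_3(0) = a_3 = -2
y_4 = S_4(0) = a_4 = -1
y_5 = S_4(1) = 5
t_q=9/4 is in segment 1 (τ=1/4); S_1(τ)=1215/1418

y_0=-1 y_1=1 y_2=0 y_3=-2 y_4=-1 y_5=5
S(9/4) = 1215/1418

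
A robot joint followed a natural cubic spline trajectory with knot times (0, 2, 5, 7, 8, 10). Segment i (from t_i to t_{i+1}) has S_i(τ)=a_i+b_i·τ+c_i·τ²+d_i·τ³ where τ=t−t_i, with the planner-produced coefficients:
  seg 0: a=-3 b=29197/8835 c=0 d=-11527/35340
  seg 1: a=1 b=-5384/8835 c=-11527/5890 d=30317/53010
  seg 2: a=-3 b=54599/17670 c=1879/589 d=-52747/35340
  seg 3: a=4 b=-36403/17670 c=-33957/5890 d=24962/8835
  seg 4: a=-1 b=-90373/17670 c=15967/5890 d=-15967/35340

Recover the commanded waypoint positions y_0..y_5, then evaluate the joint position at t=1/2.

y_0 = S_0(0) = a_0 = -3
y_1 = S_1(0) = a_1 = 1
y_2 = S_2(0) = a_2 = -3
y_3 = S_3(0) = a_3 = 4
y_4 = S_4(0) = a_4 = -1
y_5 = S_4(2) = -4
t_q=1/2 is in segment 0 (τ=1/2); S_0(τ)=-26169/18848

y_0=-3 y_1=1 y_2=-3 y_3=4 y_4=-1 y_5=-4
S(1/2) = -26169/18848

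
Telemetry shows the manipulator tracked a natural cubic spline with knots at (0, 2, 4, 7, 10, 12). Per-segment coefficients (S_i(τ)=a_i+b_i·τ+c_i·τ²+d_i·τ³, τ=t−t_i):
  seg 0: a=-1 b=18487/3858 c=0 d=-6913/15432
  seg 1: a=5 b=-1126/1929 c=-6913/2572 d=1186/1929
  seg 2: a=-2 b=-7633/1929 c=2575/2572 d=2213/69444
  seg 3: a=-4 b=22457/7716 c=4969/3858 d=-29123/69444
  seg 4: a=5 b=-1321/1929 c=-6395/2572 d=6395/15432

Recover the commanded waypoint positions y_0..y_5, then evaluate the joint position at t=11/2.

y_0 = S_0(0) = a_0 = -1
y_1 = S_1(0) = a_1 = 5
y_2 = S_2(0) = a_2 = -2
y_3 = S_3(0) = a_3 = -4
y_4 = S_4(0) = a_4 = 5
y_5 = S_4(2) = -3
t_q=11/2 is in segment 2 (τ=3/2); S_2(τ)=-114717/20576

y_0=-1 y_1=5 y_2=-2 y_3=-4 y_4=5 y_5=-3
S(11/2) = -114717/20576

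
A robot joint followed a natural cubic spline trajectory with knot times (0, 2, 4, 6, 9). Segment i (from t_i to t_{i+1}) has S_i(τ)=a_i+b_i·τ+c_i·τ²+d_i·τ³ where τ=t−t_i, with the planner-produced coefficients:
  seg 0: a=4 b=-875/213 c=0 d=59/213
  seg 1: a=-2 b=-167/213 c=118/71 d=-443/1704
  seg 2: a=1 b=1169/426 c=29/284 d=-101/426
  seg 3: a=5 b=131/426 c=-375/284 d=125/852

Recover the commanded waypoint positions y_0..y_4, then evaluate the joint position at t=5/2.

y_0=4 y_1=-2 y_2=1 y_3=5 y_4=-2
S(5/2) = -9129/4544

y_0 = S_0(0) = a_0 = 4
y_1 = S_1(0) = a_1 = -2
y_2 = S_2(0) = a_2 = 1
y_3 = S_3(0) = a_3 = 5
y_4 = S_3(3) = -2
t_q=5/2 is in segment 1 (τ=1/2); S_1(τ)=-9129/4544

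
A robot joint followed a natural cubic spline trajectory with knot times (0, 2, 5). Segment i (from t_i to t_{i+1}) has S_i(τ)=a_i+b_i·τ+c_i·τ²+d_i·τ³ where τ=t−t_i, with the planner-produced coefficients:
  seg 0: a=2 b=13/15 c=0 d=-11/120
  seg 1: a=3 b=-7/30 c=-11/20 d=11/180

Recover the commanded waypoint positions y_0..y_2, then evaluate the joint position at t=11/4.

y_0=2 y_1=3 y_2=-1
S(11/4) = 3253/1280

y_0 = S_0(0) = a_0 = 2
y_1 = S_1(0) = a_1 = 3
y_2 = S_1(3) = -1
t_q=11/4 is in segment 1 (τ=3/4); S_1(τ)=3253/1280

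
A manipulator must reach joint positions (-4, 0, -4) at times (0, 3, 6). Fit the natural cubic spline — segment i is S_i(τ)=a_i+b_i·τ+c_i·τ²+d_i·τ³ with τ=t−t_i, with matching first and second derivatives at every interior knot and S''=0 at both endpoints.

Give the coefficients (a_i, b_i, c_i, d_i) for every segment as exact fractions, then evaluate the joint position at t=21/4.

  seg 0: a=-4 b=2 c=0 d=-2/27
  seg 1: a=0 b=0 c=-2/3 d=2/27
S(21/4) = -81/32

Δ: Δ0=4/3, Δ1=-4/3
row 1: diag=12, rhs=-16; c'=1/4, d'=-4/3
back: M1=-4/3
M: M0=0, M1=-4/3, M2=0
seg 0: a=-4, c=M0/2=0, d=(M1−M0)/(6·3)=-2/27, b=Δ0−h0·(2M0+M1)/6=2
seg 1: a=0, c=M1/2=-2/3, d=(M2−M1)/(6·3)=2/27, b=Δ1−h1·(2M1+M2)/6=0
t_q=21/4 → seg 1, τ=9/4; S=0+0·τ+-2/3·τ²+2/27·τ³=-81/32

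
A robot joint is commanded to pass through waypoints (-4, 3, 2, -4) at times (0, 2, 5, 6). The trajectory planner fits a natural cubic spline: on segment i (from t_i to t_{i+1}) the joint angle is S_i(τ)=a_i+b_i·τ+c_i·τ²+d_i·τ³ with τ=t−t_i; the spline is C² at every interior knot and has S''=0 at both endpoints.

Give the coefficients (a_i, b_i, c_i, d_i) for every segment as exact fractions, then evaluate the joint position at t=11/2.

  seg 0: a=-4 b=1655/426 c=0 d=-41/426
  seg 1: a=3 b=1163/426 c=-41/71 d=-21/142
  seg 2: a=2 b=-1007/213 c=-271/142 d=271/426
S(11/2) = -865/1136

Δ: Δ0=7/2, Δ1=-1/3, Δ2=-6
row 1: diag=10, rhs=-23; c'=3/10, d'=-23/10
row 2: denom=8−3·3/10=71/10; d'=(-34−3·-23/10)/(71/10)=-271/71
back: M2=-271/71
back: M1=-23/10−3/10·-271/71=-82/71
M: M0=0, M1=-82/71, M2=-271/71, M3=0
seg 0: a=-4, c=M0/2=0, d=(M1−M0)/(6·2)=-41/426, b=Δ0−h0·(2M0+M1)/6=1655/426
seg 1: a=3, c=M1/2=-41/71, d=(M2−M1)/(6·3)=-21/142, b=Δ1−h1·(2M1+M2)/6=1163/426
seg 2: a=2, c=M2/2=-271/142, d=(M3−M2)/(6·1)=271/426, b=Δ2−h2·(2M2+M3)/6=-1007/213
t_q=11/2 → seg 2, τ=1/2; S=2+-1007/213·τ+-271/142·τ²+271/426·τ³=-865/1136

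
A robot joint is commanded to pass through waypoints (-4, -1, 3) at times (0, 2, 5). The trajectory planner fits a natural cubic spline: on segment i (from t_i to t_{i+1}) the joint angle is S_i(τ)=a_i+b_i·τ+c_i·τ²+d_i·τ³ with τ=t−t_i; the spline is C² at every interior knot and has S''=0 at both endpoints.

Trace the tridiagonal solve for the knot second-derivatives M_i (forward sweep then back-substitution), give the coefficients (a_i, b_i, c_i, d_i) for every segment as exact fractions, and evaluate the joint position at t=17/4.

Δ: Δ0=3/2, Δ1=4/3
row 1: diag=10, rhs=-1; c'=3/10, d'=-1/10
back: M1=-1/10
M: M0=0, M1=-1/10, M2=0
seg 0: a=-4, c=M0/2=0, d=(M1−M0)/(6·2)=-1/120, b=Δ0−h0·(2M0+M1)/6=23/15
seg 1: a=-1, c=M1/2=-1/20, d=(M2−M1)/(6·3)=1/180, b=Δ1−h1·(2M1+M2)/6=43/30
t_q=17/4 → seg 1, τ=9/4; S=-1+43/30·τ+-1/20·τ²+1/180·τ³=521/256

  seg 0: a=-4 b=23/15 c=0 d=-1/120
  seg 1: a=-1 b=43/30 c=-1/20 d=1/180
S(17/4) = 521/256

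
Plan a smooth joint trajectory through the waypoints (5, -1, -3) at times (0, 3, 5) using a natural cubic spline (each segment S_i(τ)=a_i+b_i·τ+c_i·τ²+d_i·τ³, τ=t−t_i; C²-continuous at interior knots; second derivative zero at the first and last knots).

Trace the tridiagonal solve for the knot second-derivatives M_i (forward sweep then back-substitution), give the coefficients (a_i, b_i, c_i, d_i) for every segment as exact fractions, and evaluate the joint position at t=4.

  seg 0: a=5 b=-23/10 c=0 d=1/30
  seg 1: a=-1 b=-7/5 c=3/10 d=-1/20
S(4) = -43/20

Δ: Δ0=-2, Δ1=-1
row 1: diag=10, rhs=6; c'=1/5, d'=3/5
back: M1=3/5
M: M0=0, M1=3/5, M2=0
seg 0: a=5, c=M0/2=0, d=(M1−M0)/(6·3)=1/30, b=Δ0−h0·(2M0+M1)/6=-23/10
seg 1: a=-1, c=M1/2=3/10, d=(M2−M1)/(6·2)=-1/20, b=Δ1−h1·(2M1+M2)/6=-7/5
t_q=4 → seg 1, τ=1; S=-1+-7/5·τ+3/10·τ²+-1/20·τ³=-43/20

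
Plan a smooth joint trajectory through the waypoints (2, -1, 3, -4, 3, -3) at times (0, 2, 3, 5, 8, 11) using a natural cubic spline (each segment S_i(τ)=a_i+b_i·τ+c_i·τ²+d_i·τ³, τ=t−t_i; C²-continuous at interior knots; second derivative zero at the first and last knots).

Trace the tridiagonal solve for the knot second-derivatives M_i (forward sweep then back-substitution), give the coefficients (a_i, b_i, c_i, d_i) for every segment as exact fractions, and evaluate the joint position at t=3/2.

Δ: Δ0=-3/2, Δ1=4, Δ2=-7/2, Δ3=7/3, Δ4=-2
row 1: diag=6, rhs=33; c'=1/6, d'=11/2
row 2: denom=6−1·1/6=35/6; d'=(-45−1·11/2)/(35/6)=-303/35
row 3: denom=10−2·12/35=326/35; d'=(35−2·-303/35)/(326/35)=1831/326
row 4: denom=12−3·105/326=3597/326; d'=(-26−3·1831/326)/(3597/326)=-13969/3597
back: M4=-13969/3597
back: M3=1831/326−105/326·-13969/3597=8234/1199
back: M2=-303/35−12/35·8234/1199=-13203/1199
back: M1=11/2−1/6·-13203/1199=8795/1199
M: M0=0, M1=8795/1199, M2=-13203/1199, M3=8234/1199, M4=-13969/3597, M5=0
seg 0: a=2, c=M0/2=0, d=(M1−M0)/(6·2)=8795/14388, b=Δ0−h0·(2M0+M1)/6=-28381/7194
seg 1: a=-1, c=M1/2=8795/2398, d=(M2−M1)/(6·1)=-10999/3597, b=Δ1−h1·(2M1+M2)/6=24389/7194
seg 2: a=3, c=M2/2=-13203/2398, d=(M3−M2)/(6·2)=21437/14388, b=Δ2−h2·(2M2+M3)/6=1015/654
seg 3: a=-4, c=M3/2=4117/1199, d=(M4−M3)/(6·3)=-38671/64746, b=Δ3−h3·(2M3+M4)/6=-18649/7194
seg 4: a=3, c=M4/2=-13969/7194, d=(M5−M4)/(6·3)=13969/64746, b=Δ4−h4·(2M4+M5)/6=6775/3597
t_q=3/2 → seg 0, τ=3/2; S=2+-28381/7194·τ+0·τ²+8795/14388·τ³=-71157/38368

  seg 0: a=2 b=-28381/7194 c=0 d=8795/14388
  seg 1: a=-1 b=24389/7194 c=8795/2398 d=-10999/3597
  seg 2: a=3 b=1015/654 c=-13203/2398 d=21437/14388
  seg 3: a=-4 b=-18649/7194 c=4117/1199 d=-38671/64746
  seg 4: a=3 b=6775/3597 c=-13969/7194 d=13969/64746
S(3/2) = -71157/38368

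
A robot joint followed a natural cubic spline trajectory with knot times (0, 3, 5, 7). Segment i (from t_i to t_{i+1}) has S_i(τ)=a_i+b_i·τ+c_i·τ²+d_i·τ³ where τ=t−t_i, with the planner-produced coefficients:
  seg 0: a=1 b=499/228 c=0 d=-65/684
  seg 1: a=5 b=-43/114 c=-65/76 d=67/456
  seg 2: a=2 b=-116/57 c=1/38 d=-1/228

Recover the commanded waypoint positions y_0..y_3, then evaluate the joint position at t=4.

y_0 = S_0(0) = a_0 = 1
y_1 = S_1(0) = a_1 = 5
y_2 = S_2(0) = a_2 = 2
y_3 = S_2(2) = -2
t_q=4 is in segment 1 (τ=1); S_1(τ)=595/152

y_0=1 y_1=5 y_2=2 y_3=-2
S(4) = 595/152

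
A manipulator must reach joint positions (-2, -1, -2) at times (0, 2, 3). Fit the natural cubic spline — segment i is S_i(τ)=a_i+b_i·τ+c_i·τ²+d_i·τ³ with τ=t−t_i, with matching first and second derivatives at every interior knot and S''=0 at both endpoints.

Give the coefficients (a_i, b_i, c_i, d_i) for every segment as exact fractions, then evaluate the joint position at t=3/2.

Δ: Δ0=1/2, Δ1=-1
row 1: diag=6, rhs=-9; c'=1/6, d'=-3/2
back: M1=-3/2
M: M0=0, M1=-3/2, M2=0
seg 0: a=-2, c=M0/2=0, d=(M1−M0)/(6·2)=-1/8, b=Δ0−h0·(2M0+M1)/6=1
seg 1: a=-1, c=M1/2=-3/4, d=(M2−M1)/(6·1)=1/4, b=Δ1−h1·(2M1+M2)/6=-1/2
t_q=3/2 → seg 0, τ=3/2; S=-2+1·τ+0·τ²+-1/8·τ³=-59/64

  seg 0: a=-2 b=1 c=0 d=-1/8
  seg 1: a=-1 b=-1/2 c=-3/4 d=1/4
S(3/2) = -59/64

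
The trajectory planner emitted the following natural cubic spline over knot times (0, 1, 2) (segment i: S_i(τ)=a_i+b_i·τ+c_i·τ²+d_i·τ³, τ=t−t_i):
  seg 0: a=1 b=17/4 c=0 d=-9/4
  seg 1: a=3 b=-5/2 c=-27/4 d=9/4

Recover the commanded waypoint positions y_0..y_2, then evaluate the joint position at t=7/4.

y_0=1 y_1=3 y_2=-4
S(7/4) = -441/256

y_0 = S_0(0) = a_0 = 1
y_1 = S_1(0) = a_1 = 3
y_2 = S_1(1) = -4
t_q=7/4 is in segment 1 (τ=3/4); S_1(τ)=-441/256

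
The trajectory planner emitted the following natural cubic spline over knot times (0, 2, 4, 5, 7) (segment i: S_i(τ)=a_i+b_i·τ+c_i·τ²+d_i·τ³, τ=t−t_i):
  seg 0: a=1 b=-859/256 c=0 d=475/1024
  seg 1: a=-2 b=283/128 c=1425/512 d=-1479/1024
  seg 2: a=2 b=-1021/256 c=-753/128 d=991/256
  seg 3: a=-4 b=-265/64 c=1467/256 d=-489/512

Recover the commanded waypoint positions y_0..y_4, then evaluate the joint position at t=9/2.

y_0 = S_0(0) = a_0 = 1
y_1 = S_1(0) = a_1 = -2
y_2 = S_2(0) = a_2 = 2
y_3 = S_3(0) = a_3 = -4
y_4 = S_3(2) = 3
t_q=9/2 is in segment 2 (τ=1/2); S_2(τ)=-2009/2048

y_0=1 y_1=-2 y_2=2 y_3=-4 y_4=3
S(9/2) = -2009/2048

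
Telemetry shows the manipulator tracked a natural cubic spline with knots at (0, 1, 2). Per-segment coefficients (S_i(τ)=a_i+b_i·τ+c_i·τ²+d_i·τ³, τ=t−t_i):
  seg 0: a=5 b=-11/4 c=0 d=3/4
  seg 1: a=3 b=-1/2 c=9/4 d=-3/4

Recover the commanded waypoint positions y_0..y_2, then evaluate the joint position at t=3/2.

y_0 = S_0(0) = a_0 = 5
y_1 = S_1(0) = a_1 = 3
y_2 = S_1(1) = 4
t_q=3/2 is in segment 1 (τ=1/2); S_1(τ)=103/32

y_0=5 y_1=3 y_2=4
S(3/2) = 103/32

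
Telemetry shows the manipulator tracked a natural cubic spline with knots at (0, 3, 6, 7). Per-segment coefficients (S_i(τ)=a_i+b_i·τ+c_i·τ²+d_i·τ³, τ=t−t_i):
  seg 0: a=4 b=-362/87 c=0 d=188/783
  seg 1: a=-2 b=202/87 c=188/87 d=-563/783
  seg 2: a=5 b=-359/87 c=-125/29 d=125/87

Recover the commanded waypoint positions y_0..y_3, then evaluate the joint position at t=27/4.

y_0 = S_0(0) = a_0 = 4
y_1 = S_1(0) = a_1 = -2
y_2 = S_2(0) = a_2 = 5
y_3 = S_2(1) = -2
t_q=27/4 is in segment 2 (τ=3/4); S_2(τ)=161/1856

y_0=4 y_1=-2 y_2=5 y_3=-2
S(27/4) = 161/1856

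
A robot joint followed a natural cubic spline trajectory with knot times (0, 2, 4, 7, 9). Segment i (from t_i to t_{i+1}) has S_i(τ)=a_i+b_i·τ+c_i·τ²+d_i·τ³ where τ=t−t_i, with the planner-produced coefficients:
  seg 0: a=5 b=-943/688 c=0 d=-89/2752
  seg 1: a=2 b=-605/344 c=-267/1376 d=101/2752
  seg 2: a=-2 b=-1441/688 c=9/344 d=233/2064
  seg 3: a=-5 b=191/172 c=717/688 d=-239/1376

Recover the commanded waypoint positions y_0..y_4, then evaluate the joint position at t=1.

y_0 = S_0(0) = a_0 = 5
y_1 = S_1(0) = a_1 = 2
y_2 = S_2(0) = a_2 = -2
y_3 = S_3(0) = a_3 = -5
y_4 = S_3(2) = 0
t_q=1 is in segment 0 (τ=1); S_0(τ)=9899/2752

y_0=5 y_1=2 y_2=-2 y_3=-5 y_4=0
S(1) = 9899/2752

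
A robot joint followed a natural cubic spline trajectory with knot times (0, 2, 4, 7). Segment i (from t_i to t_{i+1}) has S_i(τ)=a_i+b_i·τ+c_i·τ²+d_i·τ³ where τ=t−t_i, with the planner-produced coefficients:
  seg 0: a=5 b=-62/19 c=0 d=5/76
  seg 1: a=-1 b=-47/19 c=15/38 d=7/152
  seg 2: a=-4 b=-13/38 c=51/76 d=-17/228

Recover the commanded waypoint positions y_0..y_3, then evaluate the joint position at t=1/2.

y_0 = S_0(0) = a_0 = 5
y_1 = S_1(0) = a_1 = -1
y_2 = S_2(0) = a_2 = -4
y_3 = S_2(3) = -1
t_q=1/2 is in segment 0 (τ=1/2); S_0(τ)=2053/608

y_0=5 y_1=-1 y_2=-4 y_3=-1
S(1/2) = 2053/608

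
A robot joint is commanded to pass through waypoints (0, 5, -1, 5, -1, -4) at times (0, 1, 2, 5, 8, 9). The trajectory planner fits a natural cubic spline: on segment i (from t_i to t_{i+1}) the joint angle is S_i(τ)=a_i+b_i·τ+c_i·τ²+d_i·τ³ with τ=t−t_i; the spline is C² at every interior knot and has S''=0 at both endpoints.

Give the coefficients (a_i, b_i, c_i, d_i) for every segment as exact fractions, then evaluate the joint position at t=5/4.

  seg 0: a=0 b=6564/803 c=0 d=-2549/803
  seg 1: a=5 b=-1083/803 c=-7647/803 d=3912/803
  seg 2: a=-1 b=-4641/803 c=4089/803 d=-6020/7227
  seg 3: a=5 b=1833/803 c=-1931/803 d=214/657
  seg 4: a=-1 b=-2691/803 c=423/803 d=-141/803
S(5/4) = 53239/12848

Δ: Δ0=5, Δ1=-6, Δ2=2, Δ3=-2, Δ4=-3
row 1: diag=4, rhs=-66; c'=1/4, d'=-33/2
row 2: denom=8−1·1/4=31/4; d'=(48−1·-33/2)/(31/4)=258/31
row 3: denom=12−3·12/31=336/31; d'=(-24−3·258/31)/(336/31)=-253/56
row 4: denom=8−3·31/112=803/112; d'=(-6−3·-253/56)/(803/112)=846/803
back: M4=846/803
back: M3=-253/56−31/112·846/803=-3862/803
back: M2=258/31−12/31·-3862/803=8178/803
back: M1=-33/2−1/4·8178/803=-15294/803
M: M0=0, M1=-15294/803, M2=8178/803, M3=-3862/803, M4=846/803, M5=0
seg 0: a=0, c=M0/2=0, d=(M1−M0)/(6·1)=-2549/803, b=Δ0−h0·(2M0+M1)/6=6564/803
seg 1: a=5, c=M1/2=-7647/803, d=(M2−M1)/(6·1)=3912/803, b=Δ1−h1·(2M1+M2)/6=-1083/803
seg 2: a=-1, c=M2/2=4089/803, d=(M3−M2)/(6·3)=-6020/7227, b=Δ2−h2·(2M2+M3)/6=-4641/803
seg 3: a=5, c=M3/2=-1931/803, d=(M4−M3)/(6·3)=214/657, b=Δ3−h3·(2M3+M4)/6=1833/803
seg 4: a=-1, c=M4/2=423/803, d=(M5−M4)/(6·1)=-141/803, b=Δ4−h4·(2M4+M5)/6=-2691/803
t_q=5/4 → seg 1, τ=1/4; S=5+-1083/803·τ+-7647/803·τ²+3912/803·τ³=53239/12848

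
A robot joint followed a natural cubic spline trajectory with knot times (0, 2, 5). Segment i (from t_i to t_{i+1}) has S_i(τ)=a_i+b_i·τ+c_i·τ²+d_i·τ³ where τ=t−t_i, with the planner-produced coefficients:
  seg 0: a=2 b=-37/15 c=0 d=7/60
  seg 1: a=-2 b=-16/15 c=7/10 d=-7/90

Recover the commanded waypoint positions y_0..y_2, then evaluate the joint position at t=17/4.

y_0=2 y_1=-2 y_2=-1
S(17/4) = -223/128

y_0 = S_0(0) = a_0 = 2
y_1 = S_1(0) = a_1 = -2
y_2 = S_1(3) = -1
t_q=17/4 is in segment 1 (τ=9/4); S_1(τ)=-223/128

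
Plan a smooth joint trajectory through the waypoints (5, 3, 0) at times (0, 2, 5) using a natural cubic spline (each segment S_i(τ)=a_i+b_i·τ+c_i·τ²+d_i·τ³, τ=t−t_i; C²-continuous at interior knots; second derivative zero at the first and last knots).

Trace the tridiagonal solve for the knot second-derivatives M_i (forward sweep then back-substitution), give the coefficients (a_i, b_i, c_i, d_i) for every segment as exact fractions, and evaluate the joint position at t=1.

  seg 0: a=5 b=-1 c=0 d=0
  seg 1: a=3 b=-1 c=0 d=0
S(1) = 4

Δ: Δ0=-1, Δ1=-1
row 1: diag=10, rhs=0; c'=3/10, d'=0
back: M1=0
M: M0=0, M1=0, M2=0
seg 0: a=5, c=M0/2=0, d=(M1−M0)/(6·2)=0, b=Δ0−h0·(2M0+M1)/6=-1
seg 1: a=3, c=M1/2=0, d=(M2−M1)/(6·3)=0, b=Δ1−h1·(2M1+M2)/6=-1
t_q=1 → seg 0, τ=1; S=5+-1·τ+0·τ²+0·τ³=4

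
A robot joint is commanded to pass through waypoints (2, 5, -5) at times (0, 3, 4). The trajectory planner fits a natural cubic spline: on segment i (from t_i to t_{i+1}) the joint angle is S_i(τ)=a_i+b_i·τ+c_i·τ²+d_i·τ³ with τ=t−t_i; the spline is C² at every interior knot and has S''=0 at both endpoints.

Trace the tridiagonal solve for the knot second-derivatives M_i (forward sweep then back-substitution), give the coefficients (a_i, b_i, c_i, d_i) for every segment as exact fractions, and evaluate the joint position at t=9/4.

  seg 0: a=2 b=41/8 c=0 d=-11/24
  seg 1: a=5 b=-29/4 c=-33/8 d=11/8
S(9/4) = 4255/512

Δ: Δ0=1, Δ1=-10
row 1: diag=8, rhs=-66; c'=1/8, d'=-33/4
back: M1=-33/4
M: M0=0, M1=-33/4, M2=0
seg 0: a=2, c=M0/2=0, d=(M1−M0)/(6·3)=-11/24, b=Δ0−h0·(2M0+M1)/6=41/8
seg 1: a=5, c=M1/2=-33/8, d=(M2−M1)/(6·1)=11/8, b=Δ1−h1·(2M1+M2)/6=-29/4
t_q=9/4 → seg 0, τ=9/4; S=2+41/8·τ+0·τ²+-11/24·τ³=4255/512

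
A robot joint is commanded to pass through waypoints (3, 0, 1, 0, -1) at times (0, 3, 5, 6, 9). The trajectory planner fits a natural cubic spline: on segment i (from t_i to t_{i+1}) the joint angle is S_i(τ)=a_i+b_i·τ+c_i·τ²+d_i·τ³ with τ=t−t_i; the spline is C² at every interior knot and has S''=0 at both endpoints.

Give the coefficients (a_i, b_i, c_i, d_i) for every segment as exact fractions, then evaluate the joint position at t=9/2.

  seg 0: a=3 b=-1451/876 c=0 d=575/7884
  seg 1: a=0 b=137/438 c=575/876 d=-493/1752
  seg 2: a=1 b=-32/73 c=-226/219 d=103/219
  seg 3: a=0 b=-239/219 c=83/219 d=-83/1971
S(9/2) = 4655/4672

Δ: Δ0=-1, Δ1=1/2, Δ2=-1, Δ3=-1/3
row 1: diag=10, rhs=9; c'=1/5, d'=9/10
row 2: denom=6−2·1/5=28/5; d'=(-9−2·9/10)/(28/5)=-27/14
row 3: denom=8−1·5/28=219/28; d'=(4−1·-27/14)/(219/28)=166/219
back: M3=166/219
back: M2=-27/14−5/28·166/219=-452/219
back: M1=9/10−1/5·-452/219=575/438
M: M0=0, M1=575/438, M2=-452/219, M3=166/219, M4=0
seg 0: a=3, c=M0/2=0, d=(M1−M0)/(6·3)=575/7884, b=Δ0−h0·(2M0+M1)/6=-1451/876
seg 1: a=0, c=M1/2=575/876, d=(M2−M1)/(6·2)=-493/1752, b=Δ1−h1·(2M1+M2)/6=137/438
seg 2: a=1, c=M2/2=-226/219, d=(M3−M2)/(6·1)=103/219, b=Δ2−h2·(2M2+M3)/6=-32/73
seg 3: a=0, c=M3/2=83/219, d=(M4−M3)/(6·3)=-83/1971, b=Δ3−h3·(2M3+M4)/6=-239/219
t_q=9/2 → seg 1, τ=3/2; S=0+137/438·τ+575/876·τ²+-493/1752·τ³=4655/4672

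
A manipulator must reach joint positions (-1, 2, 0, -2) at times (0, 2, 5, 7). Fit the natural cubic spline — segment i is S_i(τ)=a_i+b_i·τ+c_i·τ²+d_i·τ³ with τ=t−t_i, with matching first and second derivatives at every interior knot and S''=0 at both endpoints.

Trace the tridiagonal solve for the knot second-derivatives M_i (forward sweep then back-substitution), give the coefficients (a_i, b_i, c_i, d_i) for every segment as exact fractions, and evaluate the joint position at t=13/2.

  seg 0: a=-1 b=1067/546 c=0 d=-31/273
  seg 1: a=2 b=323/546 c=-62/91 d=11/126
  seg 2: a=0 b=-311/273 c=19/182 d=-19/1092
S(13/2) = -4463/2912

Δ: Δ0=3/2, Δ1=-2/3, Δ2=-1
row 1: diag=10, rhs=-13; c'=3/10, d'=-13/10
row 2: denom=10−3·3/10=91/10; d'=(-2−3·-13/10)/(91/10)=19/91
back: M2=19/91
back: M1=-13/10−3/10·19/91=-124/91
M: M0=0, M1=-124/91, M2=19/91, M3=0
seg 0: a=-1, c=M0/2=0, d=(M1−M0)/(6·2)=-31/273, b=Δ0−h0·(2M0+M1)/6=1067/546
seg 1: a=2, c=M1/2=-62/91, d=(M2−M1)/(6·3)=11/126, b=Δ1−h1·(2M1+M2)/6=323/546
seg 2: a=0, c=M2/2=19/182, d=(M3−M2)/(6·2)=-19/1092, b=Δ2−h2·(2M2+M3)/6=-311/273
t_q=13/2 → seg 2, τ=3/2; S=0+-311/273·τ+19/182·τ²+-19/1092·τ³=-4463/2912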